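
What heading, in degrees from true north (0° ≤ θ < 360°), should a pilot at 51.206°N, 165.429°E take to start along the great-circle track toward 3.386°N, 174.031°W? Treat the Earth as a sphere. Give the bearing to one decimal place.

153.1°

Δλ = -174.031 − 165.429 = -339.460°; wrapped into (−180°, 180°]: 20.540°.
θ = atan2( sin Δλ · cos φ₂ , cos φ₁ · sin φ₂ − sin φ₁ · cos φ₂ · cos Δλ )
  = atan2(0.35025, -0.69158) = 153.140° → normalised to [0°, 360°): 153.140°.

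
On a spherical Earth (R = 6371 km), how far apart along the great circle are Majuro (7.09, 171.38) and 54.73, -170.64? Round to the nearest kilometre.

5535 km

Δλ = -170.64 − 171.38 = -342.02°; wrapped into (−180°, 180°]: 17.98°.
Δφ = 54.73 − 7.09 = 47.64°.
a = sin²(Δφ/2) + cos φ₁ · cos φ₂ · sin²(Δλ/2) = 0.177098.
c = 2·atan2(√a, √(1−a)) = 0.86872 rad → d = 6371·c ≈ 5534.63 km.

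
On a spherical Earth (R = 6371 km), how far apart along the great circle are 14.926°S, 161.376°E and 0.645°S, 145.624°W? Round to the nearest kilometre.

Δλ = -145.624 − 161.376 = -307.000°; wrapped into (−180°, 180°]: 53.000°.
Δφ = -0.645 − -14.926 = 14.281°.
a = sin²(Δφ/2) + cos φ₁ · cos φ₂ · sin²(Δλ/2) = 0.207814.
c = 2·atan2(√a, √(1−a)) = 0.94669 rad → d = 6371·c ≈ 6031.36 km.

6031 km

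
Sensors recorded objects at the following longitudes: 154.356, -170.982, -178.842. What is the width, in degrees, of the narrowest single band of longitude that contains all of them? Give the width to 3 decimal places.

Sort the longitudes: -178.842°, -170.982°, +154.356°.
Eastward gaps between consecutive values (wrapping around): 7.860°, 325.338°, 26.802°.
Largest gap = 325.338° ⇒ minimal covering band is its complement: 360° − 325.338° = 34.662°.
Band runs from +154.356° eastward to -170.982°, crossing the antimeridian.

34.662°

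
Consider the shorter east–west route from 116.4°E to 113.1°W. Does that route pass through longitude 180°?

Yes

Naïve |-113.1 − 116.4| = 229.5° > 180°, so the shorter arc goes the other way round — across 180°.
Signed shortest Δλ = ((-113.1 − 116.4 + 180) mod 360) − 180 = 130.5°.
Going east by 130.5° from +116.4° passes through 180° before reaching -113.1°.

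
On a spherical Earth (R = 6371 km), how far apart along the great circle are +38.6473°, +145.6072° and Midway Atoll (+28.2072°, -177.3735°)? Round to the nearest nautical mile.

1943 nmi

Δλ = -177.3735 − 145.6072 = -322.9807°; wrapped into (−180°, 180°]: 37.0193°.
Δφ = 28.2072 − 38.6473 = -10.4401°.
a = sin²(Δφ/2) + cos φ₁ · cos φ₂ · sin²(Δλ/2) = 0.077643.
c = 2·atan2(√a, √(1−a)) = 0.56476 rad → d = 6371·c ≈ 3598.11 km ≈ 1942.82 nmi.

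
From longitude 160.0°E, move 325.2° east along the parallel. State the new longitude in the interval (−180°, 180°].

Start at +160.0°; shift +325.2° → +485.2°.
+485.2° lies outside (−180°, 180°]; subtract 360° → +125.2°.

125.2°E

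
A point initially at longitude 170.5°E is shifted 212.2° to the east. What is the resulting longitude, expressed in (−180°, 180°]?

22.7°E

Start at +170.5°; shift +212.2° → +382.7°.
+382.7° lies outside (−180°, 180°]; subtract 360° → +22.7°.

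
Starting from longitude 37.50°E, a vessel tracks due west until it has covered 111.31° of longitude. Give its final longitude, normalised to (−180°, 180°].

73.81°W

Start at +37.50°; shift −111.31° → -73.81°.
-73.81° already lies in (−180°, 180°].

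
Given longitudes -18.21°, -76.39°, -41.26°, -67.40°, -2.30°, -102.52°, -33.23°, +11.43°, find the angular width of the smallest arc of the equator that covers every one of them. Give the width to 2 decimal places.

113.95°

Sort the longitudes: -102.52°, -76.39°, -67.40°, -41.26°, -33.23°, -18.21°, -2.30°, +11.43°.
Eastward gaps between consecutive values (wrapping around): 26.13°, 8.99°, 26.14°, 8.03°, 15.02°, 15.91°, 13.73°, 246.05°.
Largest gap = 246.05° ⇒ minimal covering band is its complement: 360° − 246.05° = 113.95°.
Band runs from -102.52° eastward to +11.43°.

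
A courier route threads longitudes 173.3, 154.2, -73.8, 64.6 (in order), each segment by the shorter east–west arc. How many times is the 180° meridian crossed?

Leg 1: +173.3° → +154.2°, shortest Δλ = -19.1° (west) — does not cross 180°.
Leg 2: +154.2° → -73.8°, shortest Δλ = 132.0° (east) — crosses 180°.
Leg 3: -73.8° → +64.6°, shortest Δλ = 138.4° (east) — does not cross 180°.
Total crossings: 1.

1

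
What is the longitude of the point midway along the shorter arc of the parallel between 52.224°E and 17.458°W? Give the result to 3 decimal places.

Signed shortest Δλ from +52.224° to -17.458° is -69.682°.
Midpoint longitude = +52.224° + (-69.682°)/2 = +52.224° − 34.841° = +17.383°.

17.383°E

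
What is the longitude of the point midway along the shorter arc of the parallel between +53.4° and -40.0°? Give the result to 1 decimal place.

+6.7°

Signed shortest Δλ from +53.4° to -40.0° is -93.4°.
Midpoint longitude = +53.4° + (-93.4°)/2 = +53.4° − 46.7° = +6.7°.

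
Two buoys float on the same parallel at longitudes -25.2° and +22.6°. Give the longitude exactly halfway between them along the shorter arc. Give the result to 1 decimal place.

-1.3°

Signed shortest Δλ from -25.2° to +22.6° is +47.8°.
Midpoint longitude = -25.2° + (+47.8°)/2 = -25.2° + 23.9° = -1.3°.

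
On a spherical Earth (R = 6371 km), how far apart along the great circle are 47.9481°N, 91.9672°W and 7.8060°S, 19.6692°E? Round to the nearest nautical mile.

6617 nmi

Δλ = 19.6692 − -91.9672 = 111.6364°.
Δφ = -7.8060 − 47.9481 = -55.7541°.
a = sin²(Δφ/2) + cos φ₁ · cos φ₂ · sin²(Δλ/2) = 0.672765.
c = 2·atan2(√a, √(1−a)) = 1.92360 rad → d = 6371·c ≈ 12255.25 km ≈ 6617.31 nmi.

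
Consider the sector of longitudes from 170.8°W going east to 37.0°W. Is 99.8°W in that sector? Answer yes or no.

Yes

Band width going east from -170.8° to -37.0°: ((-37.0 − -170.8) mod 360) = 133.8°.
Offset of -99.8° east of the west edge: ((-99.8 − -170.8) mod 360) = 71.0°.
71.0° ≤ 133.8° ⇒ inside.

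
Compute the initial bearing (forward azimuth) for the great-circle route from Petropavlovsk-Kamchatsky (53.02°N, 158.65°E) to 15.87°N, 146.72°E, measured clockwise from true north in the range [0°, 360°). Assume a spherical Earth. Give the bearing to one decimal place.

198.7°

Δλ = 146.72 − 158.65 = -11.93°.
θ = atan2( sin Δλ · cos φ₂ , cos φ₁ · sin φ₂ − sin φ₁ · cos φ₂ · cos Δλ )
  = atan2(-0.19884, -0.58731) = -161.296° → normalised to [0°, 360°): 198.704°.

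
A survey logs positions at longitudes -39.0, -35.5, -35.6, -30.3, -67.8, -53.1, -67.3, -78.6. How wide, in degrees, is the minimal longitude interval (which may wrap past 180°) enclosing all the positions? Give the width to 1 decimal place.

Sort the longitudes: -78.6°, -67.8°, -67.3°, -53.1°, -39.0°, -35.6°, -35.5°, -30.3°.
Eastward gaps between consecutive values (wrapping around): 10.8°, 0.5°, 14.2°, 14.1°, 3.4°, 0.1°, 5.2°, 311.7°.
Largest gap = 311.7° ⇒ minimal covering band is its complement: 360° − 311.7° = 48.3°.
Band runs from -78.6° eastward to -30.3°.

48.3°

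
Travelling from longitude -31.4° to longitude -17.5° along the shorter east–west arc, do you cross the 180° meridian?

Signed shortest Δλ = ((-17.5 − -31.4 + 180) mod 360) − 180 = 13.9°.
Going east by 13.9° from -31.4° reaches -17.5° without touching 180°.

No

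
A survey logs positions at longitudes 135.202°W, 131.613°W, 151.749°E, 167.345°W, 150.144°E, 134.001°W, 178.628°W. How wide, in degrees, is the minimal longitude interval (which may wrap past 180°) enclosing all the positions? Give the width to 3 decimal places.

78.243°

Sort the longitudes: -178.628°, -167.345°, -135.202°, -134.001°, -131.613°, +150.144°, +151.749°.
Eastward gaps between consecutive values (wrapping around): 11.283°, 32.143°, 1.201°, 2.388°, 281.757°, 1.605°, 29.623°.
Largest gap = 281.757° ⇒ minimal covering band is its complement: 360° − 281.757° = 78.243°.
Band runs from +150.144° eastward to -131.613°, crossing the antimeridian.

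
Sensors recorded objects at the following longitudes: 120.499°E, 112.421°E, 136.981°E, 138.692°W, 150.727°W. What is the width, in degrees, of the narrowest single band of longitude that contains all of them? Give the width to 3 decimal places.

108.887°

Sort the longitudes: -150.727°, -138.692°, +112.421°, +120.499°, +136.981°.
Eastward gaps between consecutive values (wrapping around): 12.035°, 251.113°, 8.078°, 16.482°, 72.292°.
Largest gap = 251.113° ⇒ minimal covering band is its complement: 360° − 251.113° = 108.887°.
Band runs from +112.421° eastward to -138.692°, crossing the antimeridian.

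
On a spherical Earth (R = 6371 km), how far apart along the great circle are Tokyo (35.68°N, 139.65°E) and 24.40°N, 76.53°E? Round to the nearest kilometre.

6102 km

Δλ = 76.53 − 139.65 = -63.12°.
Δφ = 24.40 − 35.68 = -11.28°.
a = sin²(Δφ/2) + cos φ₁ · cos φ₂ · sin²(Δλ/2) = 0.212301.
c = 2·atan2(√a, √(1−a)) = 0.95770 rad → d = 6371·c ≈ 6101.54 km.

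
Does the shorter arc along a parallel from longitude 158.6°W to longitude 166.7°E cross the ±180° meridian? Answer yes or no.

Yes

Naïve |166.7 − -158.6| = 325.3° > 180°, so the shorter arc goes the other way round — across 180°.
Signed shortest Δλ = ((166.7 − -158.6 + 180) mod 360) − 180 = -34.7°.
Going west by 34.7° from -158.6° passes through 180° before reaching +166.7°.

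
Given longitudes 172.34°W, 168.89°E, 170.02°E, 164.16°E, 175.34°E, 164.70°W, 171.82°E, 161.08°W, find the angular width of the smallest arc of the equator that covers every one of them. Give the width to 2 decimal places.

34.76°

Sort the longitudes: -172.34°, -164.70°, -161.08°, +164.16°, +168.89°, +170.02°, +171.82°, +175.34°.
Eastward gaps between consecutive values (wrapping around): 7.64°, 3.62°, 325.24°, 4.73°, 1.13°, 1.80°, 3.52°, 12.32°.
Largest gap = 325.24° ⇒ minimal covering band is its complement: 360° − 325.24° = 34.76°.
Band runs from +164.16° eastward to -161.08°, crossing the antimeridian.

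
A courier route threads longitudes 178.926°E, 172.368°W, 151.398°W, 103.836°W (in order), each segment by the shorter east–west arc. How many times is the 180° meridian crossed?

Leg 1: +178.926° → -172.368°, shortest Δλ = 8.706° (east) — crosses 180°.
Leg 2: -172.368° → -151.398°, shortest Δλ = 20.97° (east) — does not cross 180°.
Leg 3: -151.398° → -103.836°, shortest Δλ = 47.562° (east) — does not cross 180°.
Total crossings: 1.

1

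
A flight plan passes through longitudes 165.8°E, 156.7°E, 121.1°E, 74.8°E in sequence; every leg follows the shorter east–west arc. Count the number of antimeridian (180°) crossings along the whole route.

Leg 1: +165.8° → +156.7°, shortest Δλ = -9.1° (west) — does not cross 180°.
Leg 2: +156.7° → +121.1°, shortest Δλ = -35.6° (west) — does not cross 180°.
Leg 3: +121.1° → +74.8°, shortest Δλ = -46.3° (west) — does not cross 180°.
Total crossings: 0.

0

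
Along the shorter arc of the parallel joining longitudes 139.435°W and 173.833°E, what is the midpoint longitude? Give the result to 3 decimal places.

Signed shortest Δλ from -139.435° to +173.833° is -46.732°.
Midpoint longitude = -139.435° + (-46.732°)/2 = -139.435° − 23.366° = -162.801°.
(The naïve average (-139.435 + +173.833)/2 = 17.199° is on the wrong side of the globe.)

162.801°W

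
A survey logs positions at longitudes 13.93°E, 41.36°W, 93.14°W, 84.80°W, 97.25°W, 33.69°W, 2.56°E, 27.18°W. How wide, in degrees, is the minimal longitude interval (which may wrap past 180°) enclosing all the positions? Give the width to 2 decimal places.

Sort the longitudes: -97.25°, -93.14°, -84.80°, -41.36°, -33.69°, -27.18°, +2.56°, +13.93°.
Eastward gaps between consecutive values (wrapping around): 4.11°, 8.34°, 43.44°, 7.67°, 6.51°, 29.74°, 11.37°, 248.82°.
Largest gap = 248.82° ⇒ minimal covering band is its complement: 360° − 248.82° = 111.18°.
Band runs from -97.25° eastward to +13.93°.

111.18°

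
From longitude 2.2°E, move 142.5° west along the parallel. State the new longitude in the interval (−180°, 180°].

140.3°W

Start at +2.2°; shift −142.5° → -140.3°.
-140.3° already lies in (−180°, 180°].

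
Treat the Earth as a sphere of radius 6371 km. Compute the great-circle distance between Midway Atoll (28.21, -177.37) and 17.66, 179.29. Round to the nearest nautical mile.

Δλ = 179.29 − -177.37 = 356.66°; wrapped into (−180°, 180°]: -3.34°.
Δφ = 17.66 − 28.21 = -10.55°.
a = sin²(Δφ/2) + cos φ₁ · cos φ₂ · sin²(Δλ/2) = 0.009165.
c = 2·atan2(√a, √(1−a)) = 0.19177 rad → d = 6371·c ≈ 1221.74 km ≈ 659.69 nmi.

660 nmi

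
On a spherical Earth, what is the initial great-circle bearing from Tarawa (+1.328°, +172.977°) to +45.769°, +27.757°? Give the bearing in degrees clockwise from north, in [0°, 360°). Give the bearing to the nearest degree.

Δλ = 27.757 − 172.977 = -145.220°.
θ = atan2( sin Δλ · cos φ₂ , cos φ₁ · sin φ₂ − sin φ₁ · cos φ₂ · cos Δλ )
  = atan2(-0.39790, 0.72962) = -28.606° → normalised to [0°, 360°): 331.394°.

331°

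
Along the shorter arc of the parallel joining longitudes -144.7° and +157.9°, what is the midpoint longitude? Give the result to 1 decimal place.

Signed shortest Δλ from -144.7° to +157.9° is -57.4°.
Midpoint longitude = -144.7° + (-57.4°)/2 = -144.7° − 28.7° = -173.4°.
(The naïve average (-144.7 + +157.9)/2 = 6.6° is on the wrong side of the globe.)

-173.4°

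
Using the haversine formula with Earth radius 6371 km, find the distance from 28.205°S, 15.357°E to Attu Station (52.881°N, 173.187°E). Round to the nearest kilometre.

16722 km

Δλ = 173.187 − 15.357 = 157.830°.
Δφ = 52.881 − -28.205 = 81.086°.
a = sin²(Δφ/2) + cos φ₁ · cos φ₂ · sin²(Δλ/2) = 0.934682.
c = 2·atan2(√a, √(1−a)) = 2.62471 rad → d = 6371·c ≈ 16722.04 km.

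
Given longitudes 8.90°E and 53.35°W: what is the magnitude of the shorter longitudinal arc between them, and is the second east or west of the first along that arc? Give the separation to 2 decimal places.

Raw difference: -53.35 − 8.90 = -62.25°.
Normalise into (−180°, 180°]: -62.25° stays -62.25°.
Negative ⇒ the second point lies to the west; separation 62.25°.

62.25° west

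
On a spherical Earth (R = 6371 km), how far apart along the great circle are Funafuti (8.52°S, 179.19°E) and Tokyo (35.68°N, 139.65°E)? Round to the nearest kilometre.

Δλ = 139.65 − 179.19 = -39.54°.
Δφ = 35.68 − -8.52 = 44.20°.
a = sin²(Δφ/2) + cos φ₁ · cos φ₂ · sin²(Δλ/2) = 0.233453.
c = 2·atan2(√a, √(1−a)) = 1.00854 rad → d = 6371·c ≈ 6425.42 km.

6425 km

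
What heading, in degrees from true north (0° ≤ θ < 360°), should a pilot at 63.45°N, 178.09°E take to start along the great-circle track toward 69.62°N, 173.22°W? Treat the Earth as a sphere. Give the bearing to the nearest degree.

25°

Δλ = -173.22 − 178.09 = -351.31°; wrapped into (−180°, 180°]: 8.69°.
θ = atan2( sin Δλ · cos φ₂ , cos φ₁ · sin φ₂ − sin φ₁ · cos φ₂ · cos Δλ )
  = atan2(0.05262, 0.11105) = 25.351° → normalised to [0°, 360°): 25.351°.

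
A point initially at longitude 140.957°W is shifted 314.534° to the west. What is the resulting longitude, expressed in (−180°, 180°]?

Start at -140.957°; shift −314.534° → -455.491°.
-455.491° lies outside (−180°, 180°]; add 360° → -95.491°.

95.491°W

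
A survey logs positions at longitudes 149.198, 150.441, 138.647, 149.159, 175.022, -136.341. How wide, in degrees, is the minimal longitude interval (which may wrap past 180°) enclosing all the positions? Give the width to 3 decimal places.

Sort the longitudes: -136.341°, +138.647°, +149.159°, +149.198°, +150.441°, +175.022°.
Eastward gaps between consecutive values (wrapping around): 274.988°, 10.512°, 0.039°, 1.243°, 24.581°, 48.637°.
Largest gap = 274.988° ⇒ minimal covering band is its complement: 360° − 274.988° = 85.012°.
Band runs from +138.647° eastward to -136.341°, crossing the antimeridian.

85.012°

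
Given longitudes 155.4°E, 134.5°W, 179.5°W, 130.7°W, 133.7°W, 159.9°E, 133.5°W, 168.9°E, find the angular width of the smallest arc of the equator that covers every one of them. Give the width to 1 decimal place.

73.9°

Sort the longitudes: -179.5°, -134.5°, -133.7°, -133.5°, -130.7°, +155.4°, +159.9°, +168.9°.
Eastward gaps between consecutive values (wrapping around): 45.0°, 0.8°, 0.2°, 2.8°, 286.1°, 4.5°, 9.0°, 11.6°.
Largest gap = 286.1° ⇒ minimal covering band is its complement: 360° − 286.1° = 73.9°.
Band runs from +155.4° eastward to -130.7°, crossing the antimeridian.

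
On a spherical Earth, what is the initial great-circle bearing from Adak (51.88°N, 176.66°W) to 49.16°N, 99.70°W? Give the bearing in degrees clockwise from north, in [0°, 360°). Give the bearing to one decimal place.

Δλ = -99.70 − -176.66 = 76.96°.
θ = atan2( sin Δλ · cos φ₂ , cos φ₁ · sin φ₂ − sin φ₁ · cos φ₂ · cos Δλ )
  = atan2(0.63709, 0.35094) = 61.152° → normalised to [0°, 360°): 61.152°.

61.2°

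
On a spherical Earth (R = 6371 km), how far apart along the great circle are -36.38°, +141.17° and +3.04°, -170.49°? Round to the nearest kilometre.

6650 km

Δλ = -170.49 − 141.17 = -311.66°; wrapped into (−180°, 180°]: 48.34°.
Δφ = 3.04 − -36.38 = 39.42°.
a = sin²(Δφ/2) + cos φ₁ · cos φ₂ · sin²(Δλ/2) = 0.248526.
c = 2·atan2(√a, √(1−a)) = 1.04379 rad → d = 6371·c ≈ 6649.98 km.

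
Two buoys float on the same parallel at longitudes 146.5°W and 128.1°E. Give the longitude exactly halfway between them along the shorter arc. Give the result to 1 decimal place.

170.8°E

Signed shortest Δλ from -146.5° to +128.1° is -85.4°.
Midpoint longitude = -146.5° + (-85.4°)/2 = -146.5° − 42.7° = -189.2°.
Normalise into (−180°, 180°]: +170.8°.
(The naïve average (-146.5 + +128.1)/2 = -9.2° is on the wrong side of the globe.)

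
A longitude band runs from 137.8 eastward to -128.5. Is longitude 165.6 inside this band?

Band width going east from +137.8° to -128.5°: ((-128.5 − 137.8) mod 360) = 93.7°.
Offset of +165.6° east of the west edge: ((165.6 − 137.8) mod 360) = 27.8°.
27.8° ≤ 93.7° ⇒ inside.

Yes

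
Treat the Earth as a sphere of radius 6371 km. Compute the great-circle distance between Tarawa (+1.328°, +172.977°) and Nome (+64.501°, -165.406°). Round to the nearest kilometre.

7239 km

Δλ = -165.406 − 172.977 = -338.383°; wrapped into (−180°, 180°]: 21.617°.
Δφ = 64.501 − 1.328 = 63.173°.
a = sin²(Δφ/2) + cos φ₁ · cos φ₂ · sin²(Δλ/2) = 0.289486.
c = 2·atan2(√a, √(1−a)) = 1.13622 rad → d = 6371·c ≈ 7238.84 km.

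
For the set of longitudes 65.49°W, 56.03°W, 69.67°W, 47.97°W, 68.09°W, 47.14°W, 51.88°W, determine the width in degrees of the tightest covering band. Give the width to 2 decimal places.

Sort the longitudes: -69.67°, -68.09°, -65.49°, -56.03°, -51.88°, -47.97°, -47.14°.
Eastward gaps between consecutive values (wrapping around): 1.58°, 2.60°, 9.46°, 4.15°, 3.91°, 0.83°, 337.47°.
Largest gap = 337.47° ⇒ minimal covering band is its complement: 360° − 337.47° = 22.53°.
Band runs from -69.67° eastward to -47.14°.

22.53°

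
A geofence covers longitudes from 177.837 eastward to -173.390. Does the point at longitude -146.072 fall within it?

No

Band width going east from +177.837° to -173.390°: ((-173.390 − 177.837) mod 360) = 8.773°.
Offset of -146.072° east of the west edge: ((-146.072 − 177.837) mod 360) = 36.091°.
36.091° > 8.773° ⇒ outside.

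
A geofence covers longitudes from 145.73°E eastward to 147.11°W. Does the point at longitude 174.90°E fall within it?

Band width going east from +145.73° to -147.11°: ((-147.11 − 145.73) mod 360) = 67.16°.
Offset of +174.90° east of the west edge: ((174.90 − 145.73) mod 360) = 29.17°.
29.17° ≤ 67.16° ⇒ inside.

Yes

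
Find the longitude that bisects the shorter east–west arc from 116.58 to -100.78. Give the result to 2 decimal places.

-172.10°

Signed shortest Δλ from +116.58° to -100.78° is +142.64°.
Midpoint longitude = +116.58° + (+142.64°)/2 = +116.58° + 71.32° = +187.90°.
Normalise into (−180°, 180°]: -172.10°.
(The naïve average (+116.58 + -100.78)/2 = 7.9° is on the wrong side of the globe.)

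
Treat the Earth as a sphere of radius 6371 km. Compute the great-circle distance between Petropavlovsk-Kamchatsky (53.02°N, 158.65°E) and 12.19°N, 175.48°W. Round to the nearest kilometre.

Δλ = -175.48 − 158.65 = -334.13°; wrapped into (−180°, 180°]: 25.87°.
Δφ = 12.19 − 53.02 = -40.83°.
a = sin²(Δφ/2) + cos φ₁ · cos φ₂ · sin²(Δλ/2) = 0.151135.
c = 2·atan2(√a, √(1−a)) = 0.79857 rad → d = 6371·c ≈ 5087.71 km.

5088 km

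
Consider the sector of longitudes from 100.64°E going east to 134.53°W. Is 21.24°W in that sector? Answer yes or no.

No

Band width going east from +100.64° to -134.53°: ((-134.53 − 100.64) mod 360) = 124.83°.
Offset of -21.24° east of the west edge: ((-21.24 − 100.64) mod 360) = 238.12°.
238.12° > 124.83° ⇒ outside.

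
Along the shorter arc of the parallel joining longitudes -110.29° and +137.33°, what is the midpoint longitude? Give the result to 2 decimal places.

Signed shortest Δλ from -110.29° to +137.33° is -112.38°.
Midpoint longitude = -110.29° + (-112.38°)/2 = -110.29° − 56.19° = -166.48°.
(The naïve average (-110.29 + +137.33)/2 = 13.52° is on the wrong side of the globe.)

-166.48°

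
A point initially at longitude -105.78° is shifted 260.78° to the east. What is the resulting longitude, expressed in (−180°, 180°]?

Start at -105.78°; shift +260.78° → +155.00°.
+155.00° already lies in (−180°, 180°].

+155.00°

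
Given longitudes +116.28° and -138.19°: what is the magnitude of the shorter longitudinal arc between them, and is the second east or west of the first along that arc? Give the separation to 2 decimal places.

105.53° east

Raw difference: -138.19 − 116.28 = -254.47°.
Normalise into (−180°, 180°]: -254.47° + 360° = 105.53°.
Positive ⇒ the second point lies to the east; separation 105.53°.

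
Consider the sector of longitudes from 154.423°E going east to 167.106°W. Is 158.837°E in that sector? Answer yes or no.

Band width going east from +154.423° to -167.106°: ((-167.106 − 154.423) mod 360) = 38.471°.
Offset of +158.837° east of the west edge: ((158.837 − 154.423) mod 360) = 4.414°.
4.414° ≤ 38.471° ⇒ inside.

Yes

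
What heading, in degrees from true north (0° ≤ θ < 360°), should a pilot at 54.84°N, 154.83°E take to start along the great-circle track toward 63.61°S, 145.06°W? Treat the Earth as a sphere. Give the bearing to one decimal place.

151.1°

Δλ = -145.06 − 154.83 = -299.89°; wrapped into (−180°, 180°]: 60.11°.
θ = atan2( sin Δλ · cos φ₂ , cos φ₁ · sin φ₂ − sin φ₁ · cos φ₂ · cos Δλ )
  = atan2(0.38536, -0.69694) = 151.061° → normalised to [0°, 360°): 151.061°.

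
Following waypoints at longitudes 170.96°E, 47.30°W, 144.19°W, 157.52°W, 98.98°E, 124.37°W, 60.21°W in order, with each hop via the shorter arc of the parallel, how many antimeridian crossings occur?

Leg 1: +170.96° → -47.30°, shortest Δλ = 141.74° (east) — crosses 180°.
Leg 2: -47.30° → -144.19°, shortest Δλ = -96.89° (west) — does not cross 180°.
Leg 3: -144.19° → -157.52°, shortest Δλ = -13.33° (west) — does not cross 180°.
Leg 4: -157.52° → +98.98°, shortest Δλ = -103.5° (west) — crosses 180°.
Leg 5: +98.98° → -124.37°, shortest Δλ = 136.65° (east) — crosses 180°.
Leg 6: -124.37° → -60.21°, shortest Δλ = 64.16° (east) — does not cross 180°.
Total crossings: 3.

3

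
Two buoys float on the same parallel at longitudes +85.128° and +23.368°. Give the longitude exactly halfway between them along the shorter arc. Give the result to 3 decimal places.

Signed shortest Δλ from +85.128° to +23.368° is -61.760°.
Midpoint longitude = +85.128° + (-61.760°)/2 = +85.128° − 30.880° = +54.248°.

+54.248°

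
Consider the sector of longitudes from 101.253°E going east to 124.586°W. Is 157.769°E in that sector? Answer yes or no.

Yes

Band width going east from +101.253° to -124.586°: ((-124.586 − 101.253) mod 360) = 134.161°.
Offset of +157.769° east of the west edge: ((157.769 − 101.253) mod 360) = 56.516°.
56.516° ≤ 134.161° ⇒ inside.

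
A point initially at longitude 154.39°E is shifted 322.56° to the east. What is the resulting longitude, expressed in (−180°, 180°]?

116.95°E

Start at +154.39°; shift +322.56° → +476.95°.
+476.95° lies outside (−180°, 180°]; subtract 360° → +116.95°.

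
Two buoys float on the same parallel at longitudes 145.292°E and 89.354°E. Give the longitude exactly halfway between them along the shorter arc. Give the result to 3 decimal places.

Signed shortest Δλ from +145.292° to +89.354° is -55.938°.
Midpoint longitude = +145.292° + (-55.938°)/2 = +145.292° − 27.969° = +117.323°.

117.323°E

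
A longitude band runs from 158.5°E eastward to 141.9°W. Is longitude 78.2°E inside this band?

No

Band width going east from +158.5° to -141.9°: ((-141.9 − 158.5) mod 360) = 59.6°.
Offset of +78.2° east of the west edge: ((78.2 − 158.5) mod 360) = 279.7°.
279.7° > 59.6° ⇒ outside.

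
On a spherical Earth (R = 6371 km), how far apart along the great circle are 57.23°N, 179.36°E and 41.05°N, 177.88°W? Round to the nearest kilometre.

1810 km

Δλ = -177.88 − 179.36 = -357.24°; wrapped into (−180°, 180°]: 2.76°.
Δφ = 41.05 − 57.23 = -16.18°.
a = sin²(Δφ/2) + cos φ₁ · cos φ₂ · sin²(Δλ/2) = 0.020041.
c = 2·atan2(√a, √(1−a)) = 0.28409 rad → d = 6371·c ≈ 1809.93 km.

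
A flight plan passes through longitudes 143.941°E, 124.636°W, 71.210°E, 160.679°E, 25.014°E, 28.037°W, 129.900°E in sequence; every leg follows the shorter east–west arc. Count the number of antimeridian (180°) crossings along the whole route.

Leg 1: +143.941° → -124.636°, shortest Δλ = 91.423° (east) — crosses 180°.
Leg 2: -124.636° → +71.210°, shortest Δλ = -164.154° (west) — crosses 180°.
Leg 3: +71.210° → +160.679°, shortest Δλ = 89.469° (east) — does not cross 180°.
Leg 4: +160.679° → +25.014°, shortest Δλ = -135.665° (west) — does not cross 180°.
Leg 5: +25.014° → -28.037°, shortest Δλ = -53.051° (west) — does not cross 180°.
Leg 6: -28.037° → +129.900°, shortest Δλ = 157.937° (east) — does not cross 180°.
Total crossings: 2.

2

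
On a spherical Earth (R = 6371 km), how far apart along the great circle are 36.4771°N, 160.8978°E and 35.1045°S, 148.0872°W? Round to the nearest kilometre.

9549 km

Δλ = -148.0872 − 160.8978 = -308.9850°; wrapped into (−180°, 180°]: 51.0150°.
Δφ = -35.1045 − 36.4771 = -71.5816°.
a = sin²(Δφ/2) + cos φ₁ · cos φ₂ · sin²(Δλ/2) = 0.464013.
c = 2·atan2(√a, √(1−a)) = 1.49876 rad → d = 6371·c ≈ 9548.60 km.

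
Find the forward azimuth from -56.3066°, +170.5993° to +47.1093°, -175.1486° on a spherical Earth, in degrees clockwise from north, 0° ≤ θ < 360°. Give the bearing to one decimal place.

Δλ = -175.1486 − 170.5993 = -345.7479°; wrapped into (−180°, 180°]: 14.2521°.
θ = atan2( sin Δλ · cos φ₂ , cos φ₁ · sin φ₂ − sin φ₁ · cos φ₂ · cos Δλ )
  = atan2(0.16756, 0.95528) = 9.948° → normalised to [0°, 360°): 9.948°.

9.9°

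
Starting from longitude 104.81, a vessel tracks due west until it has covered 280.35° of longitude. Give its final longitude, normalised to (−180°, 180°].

Start at +104.81°; shift −280.35° → -175.54°.
-175.54° already lies in (−180°, 180°].

-175.54°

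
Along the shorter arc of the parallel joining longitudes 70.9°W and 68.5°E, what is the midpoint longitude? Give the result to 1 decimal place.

Signed shortest Δλ from -70.9° to +68.5° is +139.4°.
Midpoint longitude = -70.9° + (+139.4°)/2 = -70.9° + 69.7° = -1.2°.

1.2°W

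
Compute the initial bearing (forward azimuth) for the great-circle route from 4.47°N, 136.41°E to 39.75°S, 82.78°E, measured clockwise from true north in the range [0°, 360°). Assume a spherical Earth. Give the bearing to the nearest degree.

Δλ = 82.78 − 136.41 = -53.63°.
θ = atan2( sin Δλ · cos φ₂ , cos φ₁ · sin φ₂ − sin φ₁ · cos φ₂ · cos Δλ )
  = atan2(-0.61907, -0.67303) = -137.391° → normalised to [0°, 360°): 222.609°.

223°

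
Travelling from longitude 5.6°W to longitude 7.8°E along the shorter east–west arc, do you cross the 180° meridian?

No

Signed shortest Δλ = ((7.8 − -5.6 + 180) mod 360) − 180 = 13.4°.
Going east by 13.4° from -5.6° reaches +7.8° without touching 180°.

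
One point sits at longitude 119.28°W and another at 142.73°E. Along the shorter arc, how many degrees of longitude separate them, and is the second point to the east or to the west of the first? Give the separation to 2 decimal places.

Raw difference: 142.73 − -119.28 = 262.01°.
Normalise into (−180°, 180°]: 262.01° − 360° = -97.99°.
Negative ⇒ the second point lies to the west; separation 97.99°.

97.99° west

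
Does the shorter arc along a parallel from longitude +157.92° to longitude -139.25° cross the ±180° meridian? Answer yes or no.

Naïve |-139.25 − 157.92| = 297.17° > 180°, so the shorter arc goes the other way round — across 180°.
Signed shortest Δλ = ((-139.25 − 157.92 + 180) mod 360) − 180 = 62.83°.
Going east by 62.83° from +157.92° passes through 180° before reaching -139.25°.

Yes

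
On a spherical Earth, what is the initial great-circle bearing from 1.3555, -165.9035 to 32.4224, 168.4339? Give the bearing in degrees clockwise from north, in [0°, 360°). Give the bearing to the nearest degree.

Δλ = 168.4339 − -165.9035 = 334.3374°; wrapped into (−180°, 180°]: -25.6626°.
θ = atan2( sin Δλ · cos φ₂ , cos φ₁ · sin φ₂ − sin φ₁ · cos φ₂ · cos Δλ )
  = atan2(-0.36556, 0.51801) = -35.211° → normalised to [0°, 360°): 324.789°.

325°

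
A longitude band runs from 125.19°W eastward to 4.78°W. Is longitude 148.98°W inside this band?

Band width going east from -125.19° to -4.78°: ((-4.78 − -125.19) mod 360) = 120.41°.
Offset of -148.98° east of the west edge: ((-148.98 − -125.19) mod 360) = 336.21°.
336.21° > 120.41° ⇒ outside.

No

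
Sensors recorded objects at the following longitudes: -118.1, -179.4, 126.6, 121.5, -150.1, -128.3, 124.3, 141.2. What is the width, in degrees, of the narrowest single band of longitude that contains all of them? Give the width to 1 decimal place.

Sort the longitudes: -179.4°, -150.1°, -128.3°, -118.1°, +121.5°, +124.3°, +126.6°, +141.2°.
Eastward gaps between consecutive values (wrapping around): 29.3°, 21.8°, 10.2°, 239.6°, 2.8°, 2.3°, 14.6°, 39.4°.
Largest gap = 239.6° ⇒ minimal covering band is its complement: 360° − 239.6° = 120.4°.
Band runs from +121.5° eastward to -118.1°, crossing the antimeridian.

120.4°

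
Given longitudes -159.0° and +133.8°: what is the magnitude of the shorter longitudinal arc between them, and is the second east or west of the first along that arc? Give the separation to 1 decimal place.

Raw difference: 133.8 − -159.0 = 292.8°.
Normalise into (−180°, 180°]: 292.8° − 360° = -67.2°.
Negative ⇒ the second point lies to the west; separation 67.2°.

67.2° west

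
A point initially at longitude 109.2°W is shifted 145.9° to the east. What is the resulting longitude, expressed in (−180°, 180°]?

Start at -109.2°; shift +145.9° → +36.7°.
+36.7° already lies in (−180°, 180°].

36.7°E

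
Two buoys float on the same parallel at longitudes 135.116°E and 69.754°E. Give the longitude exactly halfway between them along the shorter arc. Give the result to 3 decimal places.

Signed shortest Δλ from +135.116° to +69.754° is -65.362°.
Midpoint longitude = +135.116° + (-65.362°)/2 = +135.116° − 32.681° = +102.435°.

102.435°E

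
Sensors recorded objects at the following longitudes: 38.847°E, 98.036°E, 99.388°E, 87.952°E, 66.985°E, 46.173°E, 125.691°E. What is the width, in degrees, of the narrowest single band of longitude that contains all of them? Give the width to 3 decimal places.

Sort the longitudes: +38.847°, +46.173°, +66.985°, +87.952°, +98.036°, +99.388°, +125.691°.
Eastward gaps between consecutive values (wrapping around): 7.326°, 20.812°, 20.967°, 10.084°, 1.352°, 26.303°, 273.156°.
Largest gap = 273.156° ⇒ minimal covering band is its complement: 360° − 273.156° = 86.844°.
Band runs from +38.847° eastward to +125.691°.

86.844°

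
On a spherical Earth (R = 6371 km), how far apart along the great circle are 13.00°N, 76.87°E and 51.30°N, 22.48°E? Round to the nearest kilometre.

6447 km

Δλ = 22.48 − 76.87 = -54.39°.
Δφ = 51.30 − 13.00 = 38.30°.
a = sin²(Δφ/2) + cos φ₁ · cos φ₂ · sin²(Δλ/2) = 0.234858.
c = 2·atan2(√a, √(1−a)) = 1.01186 rad → d = 6371·c ≈ 6446.56 km.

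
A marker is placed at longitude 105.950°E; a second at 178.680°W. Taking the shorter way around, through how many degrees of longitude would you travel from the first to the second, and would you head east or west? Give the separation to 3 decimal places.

75.370° east

Raw difference: -178.680 − 105.950 = -284.63°.
Normalise into (−180°, 180°]: -284.63° + 360° = 75.37°.
Positive ⇒ the second point lies to the east; separation 75.370°.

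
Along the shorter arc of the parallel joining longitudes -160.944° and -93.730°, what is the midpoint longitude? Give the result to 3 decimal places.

-127.337°

Signed shortest Δλ from -160.944° to -93.730° is +67.214°.
Midpoint longitude = -160.944° + (+67.214°)/2 = -160.944° + 33.607° = -127.337°.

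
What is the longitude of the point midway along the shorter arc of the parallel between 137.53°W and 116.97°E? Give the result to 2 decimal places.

Signed shortest Δλ from -137.53° to +116.97° is -105.50°.
Midpoint longitude = -137.53° + (-105.50°)/2 = -137.53° − 52.75° = -190.28°.
Normalise into (−180°, 180°]: +169.72°.
(The naïve average (-137.53 + +116.97)/2 = -10.28° is on the wrong side of the globe.)

169.72°E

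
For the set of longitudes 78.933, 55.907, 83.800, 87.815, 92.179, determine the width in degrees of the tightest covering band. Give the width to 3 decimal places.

36.272°

Sort the longitudes: +55.907°, +78.933°, +83.800°, +87.815°, +92.179°.
Eastward gaps between consecutive values (wrapping around): 23.026°, 4.867°, 4.015°, 4.364°, 323.728°.
Largest gap = 323.728° ⇒ minimal covering band is its complement: 360° − 323.728° = 36.272°.
Band runs from +55.907° eastward to +92.179°.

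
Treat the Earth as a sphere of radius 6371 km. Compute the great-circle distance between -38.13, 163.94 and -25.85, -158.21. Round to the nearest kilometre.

Δλ = -158.21 − 163.94 = -322.15°; wrapped into (−180°, 180°]: 37.85°.
Δφ = -25.85 − -38.13 = 12.28°.
a = sin²(Δφ/2) + cos φ₁ · cos φ₂ · sin²(Δλ/2) = 0.085904.
c = 2·atan2(√a, √(1−a)) = 0.59492 rad → d = 6371·c ≈ 3790.26 km.

3790 km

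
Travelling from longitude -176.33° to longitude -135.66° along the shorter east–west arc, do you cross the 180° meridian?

No

Signed shortest Δλ = ((-135.66 − -176.33 + 180) mod 360) − 180 = 40.67°.
Going east by 40.67° from -176.33° reaches -135.66° without touching 180°.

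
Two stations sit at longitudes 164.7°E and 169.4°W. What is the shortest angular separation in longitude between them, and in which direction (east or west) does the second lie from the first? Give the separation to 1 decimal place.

Raw difference: -169.4 − 164.7 = -334.1°.
Normalise into (−180°, 180°]: -334.1° + 360° = 25.9°.
Positive ⇒ the second point lies to the east; separation 25.9°.

25.9° east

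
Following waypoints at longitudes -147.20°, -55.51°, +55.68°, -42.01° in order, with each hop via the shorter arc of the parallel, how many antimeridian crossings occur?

0

Leg 1: -147.20° → -55.51°, shortest Δλ = 91.69° (east) — does not cross 180°.
Leg 2: -55.51° → +55.68°, shortest Δλ = 111.19° (east) — does not cross 180°.
Leg 3: +55.68° → -42.01°, shortest Δλ = -97.69° (west) — does not cross 180°.
Total crossings: 0.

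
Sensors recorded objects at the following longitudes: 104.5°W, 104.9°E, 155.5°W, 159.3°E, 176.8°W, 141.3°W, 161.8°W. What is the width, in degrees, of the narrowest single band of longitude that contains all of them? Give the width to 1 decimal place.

Sort the longitudes: -176.8°, -161.8°, -155.5°, -141.3°, -104.5°, +104.9°, +159.3°.
Eastward gaps between consecutive values (wrapping around): 15.0°, 6.3°, 14.2°, 36.8°, 209.4°, 54.4°, 23.9°.
Largest gap = 209.4° ⇒ minimal covering band is its complement: 360° − 209.4° = 150.6°.
Band runs from +104.9° eastward to -104.5°, crossing the antimeridian.

150.6°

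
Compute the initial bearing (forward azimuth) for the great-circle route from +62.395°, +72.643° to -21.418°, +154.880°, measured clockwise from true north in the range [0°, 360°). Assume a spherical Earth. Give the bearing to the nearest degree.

Δλ = 154.880 − 72.643 = 82.237°.
θ = atan2( sin Δλ · cos φ₂ , cos φ₁ · sin φ₂ − sin φ₁ · cos φ₂ · cos Δλ )
  = atan2(0.92241, -0.28064) = 106.922° → normalised to [0°, 360°): 106.922°.

107°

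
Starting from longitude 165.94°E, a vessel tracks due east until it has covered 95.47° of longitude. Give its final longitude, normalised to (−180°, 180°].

Start at +165.94°; shift +95.47° → +261.41°.
+261.41° lies outside (−180°, 180°]; subtract 360° → -98.59°.

98.59°W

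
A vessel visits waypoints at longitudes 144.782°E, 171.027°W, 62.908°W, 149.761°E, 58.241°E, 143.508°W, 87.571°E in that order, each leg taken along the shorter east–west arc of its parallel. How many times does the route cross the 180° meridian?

4

Leg 1: +144.782° → -171.027°, shortest Δλ = 44.191° (east) — crosses 180°.
Leg 2: -171.027° → -62.908°, shortest Δλ = 108.119° (east) — does not cross 180°.
Leg 3: -62.908° → +149.761°, shortest Δλ = -147.331° (west) — crosses 180°.
Leg 4: +149.761° → +58.241°, shortest Δλ = -91.52° (west) — does not cross 180°.
Leg 5: +58.241° → -143.508°, shortest Δλ = 158.251° (east) — crosses 180°.
Leg 6: -143.508° → +87.571°, shortest Δλ = -128.921° (west) — crosses 180°.
Total crossings: 4.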